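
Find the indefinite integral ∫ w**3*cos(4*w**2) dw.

Let u = w², du = 2w dw; rewrite as (1/2)∫ u^1·cos(4u) du.
Now integrate by parts 1 time.

w**2*sin(4*w**2)/8 + cos(4*w**2)/32 + C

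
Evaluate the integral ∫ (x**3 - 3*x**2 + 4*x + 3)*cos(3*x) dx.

x**3*sin(3*x)/3 - x**2*sin(3*x) + x**2*cos(3*x)/3 + 10*x*sin(3*x)/9 - 2*x*cos(3*x)/3 + 11*sin(3*x)/9 + 10*cos(3*x)/27 + C

Use integration by parts with u = x**3 - 3*x**2 + 4*x + 3, dv = cos(3*x) dx, so v = sin(3*x)/3.
Apply parts 3 times (tabular method): alternate signs, differentiate u down to 0, integrate dv up.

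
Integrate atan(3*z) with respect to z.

z*atan(3*z) - log(9*z**2 + 1)/6 + C

Use integration by parts with u = arctan(3*z), dv = dz.
Then du = 3/(9*z**2 + 1) dz.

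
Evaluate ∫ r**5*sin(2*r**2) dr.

-r**4*cos(2*r**2)/4 + r**2*sin(2*r**2)/4 + cos(2*r**2)/8 + C

Let u = r², du = 2r dr; rewrite as (1/2)∫ u^2·sin(2u) du.
Now integrate by parts 2 times.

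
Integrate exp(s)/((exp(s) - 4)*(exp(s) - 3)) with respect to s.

Let u = e^s, du = e^s ds.
The integral becomes ∫ du/((u-4)(u-3)); decompose into partial fractions.

log(exp(s) - 4) - log(exp(s) - 3) + C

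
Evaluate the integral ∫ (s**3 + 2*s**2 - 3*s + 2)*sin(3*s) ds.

-s**3*cos(3*s)/3 + s**2*sin(3*s)/3 - 2*s**2*cos(3*s)/3 + 4*s*sin(3*s)/9 + 11*s*cos(3*s)/9 - 11*sin(3*s)/27 - 14*cos(3*s)/27 + C

Use integration by parts with u = s**3 + 2*s**2 - 3*s + 2, dv = sin(3*s) ds, so v = -cos(3*s)/3.
Apply parts 3 times (tabular method): alternate signs, differentiate u down to 0, integrate dv up.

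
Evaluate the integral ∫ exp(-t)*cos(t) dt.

Let I denote the integral. Integrate by parts with u = cos(t), dv = exp(-t) dt, so v = -exp(-t): I = -exp(-t)*cos(t) − ∫ exp(-t)*sin(t) dt.
Apply parts again with u = sin(t), dv = exp(-t) dt: ∫ exp(-t)*sin(t) dt = -exp(-t)*sin(t) + I. Substituting back brings back I: I = exp(-t)*sin(t) - exp(-t)*cos(t) − I.
Solving for I: (1 + 1)·I equals the remaining terms, so I = (1/2)·(exp(-t)*sin(t) - exp(-t)*cos(t)).

exp(-t)*sin(t)/2 - exp(-t)*cos(t)/2 + C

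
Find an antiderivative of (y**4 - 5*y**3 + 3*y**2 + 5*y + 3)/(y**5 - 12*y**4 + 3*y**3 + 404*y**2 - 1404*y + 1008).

Factor the denominator: (y - 7)*(y - 6)*(y - 4)*(y - 1)*(y + 6).
Partial-fraction decomposition: 9/(40*(y + 6)) - 1/(90*(y - 1)) + 7/(180*(y - 4)) - 119/(40*(y - 6)) + 67/(18*(y - 7)).
Integrate each term: A/(y−a) contributes A·log|y−a|.

67*log(y - 7)/18 - 119*log(y - 6)/40 + 7*log(y - 4)/180 - log(y - 1)/90 + 9*log(y + 6)/40 + C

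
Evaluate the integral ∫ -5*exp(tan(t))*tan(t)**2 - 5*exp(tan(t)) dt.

-5*exp(tan(t)) + C

Let u = tan(t), so du = (tan(t)**2 + 1) dt.
Rewriting, the integral becomes -5·∫ e^u du = -5·e^u.
Substituting back, u = tan(t).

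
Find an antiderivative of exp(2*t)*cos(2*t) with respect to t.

exp(2*t)*sin(2*t)/4 + exp(2*t)*cos(2*t)/4 + C

Let I denote the integral. Integrate by parts with u = cos(2*t), dv = exp(2*t) dt, so v = exp(2*t)/2: I = exp(2*t)*cos(2*t)/2 + ∫ exp(2*t)*sin(2*t) dt.
Apply parts again with u = sin(2*t), dv = exp(2*t) dt: ∫ exp(2*t)*sin(2*t) dt = exp(2*t)*sin(2*t)/2 − I. Substituting back brings back I: I = exp(2*t)*sin(2*t)/2 + exp(2*t)*cos(2*t)/2 − I.
Solving for I: (1 + 1)·I equals the remaining terms, so I = (1/2)·(exp(2*t)*sin(2*t)/2 + exp(2*t)*cos(2*t)/2).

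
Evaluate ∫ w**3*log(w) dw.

Use integration by parts with u = log(w), dv = w**3 dw.
Then du = 1/w dw and v = w**4/4.

w**4*log(w)/4 - w**4/16 + C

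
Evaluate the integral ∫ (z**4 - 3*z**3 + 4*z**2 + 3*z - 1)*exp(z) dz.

Use integration by parts with u = z**4 - 3*z**3 + 4*z**2 + 3*z - 1, dv = exp(z) dz, so v = exp(z).
Apply parts 4 times (tabular method): alternate signs, differentiate u down to 0, integrate dv up.

(z**4 - 7*z**3 + 25*z**2 - 47*z + 46)*exp(z) + C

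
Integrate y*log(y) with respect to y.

y**2*log(y)/2 - y**2/4 + C

Use integration by parts with u = log(y), dv = y dy.
Then du = 1/y dy and v = y**2/2.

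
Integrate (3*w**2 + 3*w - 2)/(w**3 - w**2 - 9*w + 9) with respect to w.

Factor the denominator: (w - 3)*(w - 1)*(w + 3).
Partial-fraction decomposition: 2/(3*(w + 3)) - 1/(2*(w - 1)) + 17/(6*(w - 3)).
Integrate each term: A/(w−a) contributes A·log|w−a|.

17*log(w - 3)/6 - log(w - 1)/2 + 2*log(w + 3)/3 + C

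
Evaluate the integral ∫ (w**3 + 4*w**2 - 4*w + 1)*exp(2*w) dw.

(4*w**3 + 10*w**2 - 26*w + 17)*exp(2*w)/8 + C

Use integration by parts with u = w**3 + 4*w**2 - 4*w + 1, dv = exp(2*w) dw, so v = exp(2*w)/2.
Apply parts 3 times (tabular method): alternate signs, differentiate u down to 0, integrate dv up.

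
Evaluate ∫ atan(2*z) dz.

z*atan(2*z) - log(4*z**2 + 1)/4 + C

Use integration by parts with u = arctan(2*z), dv = dz.
Then du = 2/(4*z**2 + 1) dz.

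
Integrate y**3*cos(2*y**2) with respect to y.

y**2*sin(2*y**2)/4 + cos(2*y**2)/8 + C

Let u = y², du = 2y dy; rewrite as (1/2)∫ u^1·cos(2u) du.
Now integrate by parts 1 time.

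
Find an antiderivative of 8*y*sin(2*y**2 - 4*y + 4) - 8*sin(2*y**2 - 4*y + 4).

Let u = 2*y**2 - 4*y + 4, so du = (4*y - 4) dy.
Rewriting, the integral becomes 2·∫ sin(u) du = 2·-cos(u).
Substituting back, u = 2*y**2 - 4*y + 4.

-2*cos(2*y**2 - 4*y + 4) + C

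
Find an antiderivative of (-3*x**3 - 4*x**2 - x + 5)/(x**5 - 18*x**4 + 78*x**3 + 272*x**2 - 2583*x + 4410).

569*log(x - 7)/24 - 793*log(x - 6)/33 + 115*log(x - 3)/384 + 95*log(x + 5)/4224 + 409/(16*x - 112) + C

Factor the denominator: (x - 7)**2*(x - 6)*(x - 3)*(x + 5).
Partial-fraction decomposition: 95/(4224*(x + 5)) + 115/(384*(x - 3)) - 793/(33*(x - 6)) + 569/(24*(x - 7)) - 409/(16*(x - 7)**2).
Integrate each term; A/(x−a) gives A·log|x−a|; A/(x−a)² gives −A/(x−a).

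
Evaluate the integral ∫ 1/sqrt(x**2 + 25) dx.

Substitute x = 5·tan(θ), so dx = 5·sec(θ)^2 dθ and the radical becomes sqrt(x**2 + 25) = 5·sec(θ) by the Pythagorean identity.
Integrate the resulting trig expression in θ, then back-substitute tan(θ) = x/5, sec(θ) = sqrt(x**2 + 25)/5 (absorbing any constant into C).

log(x + sqrt(x**2 + 25)) + C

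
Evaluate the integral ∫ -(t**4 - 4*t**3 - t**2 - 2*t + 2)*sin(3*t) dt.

Use integration by parts with u = t**4 - 4*t**3 - t**2 - 2*t + 2, dv = -sin(3*t) dt, so v = cos(3*t)/3.
Apply parts 4 times (tabular method): alternate signs, differentiate u down to 0, integrate dv up.

t**4*cos(3*t)/3 - 4*t**3*sin(3*t)/9 - 4*t**3*cos(3*t)/3 + 4*t**2*sin(3*t)/3 - 7*t**2*cos(3*t)/9 + 14*t*sin(3*t)/27 + 2*t*cos(3*t)/9 - 2*sin(3*t)/27 + 68*cos(3*t)/81 + C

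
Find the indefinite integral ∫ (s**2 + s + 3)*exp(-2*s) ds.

(-s**2 - 2*s - 4)*exp(-2*s)/2 + C

Use integration by parts with u = s**2 + s + 3, dv = exp(-2*s) ds, so v = -exp(-2*s)/2.
Apply parts 2 times (tabular method): alternate signs, differentiate u down to 0, integrate dv up.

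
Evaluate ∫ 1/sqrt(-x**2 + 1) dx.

Substitute x = sin(θ), so dx = cos(θ) dθ and the radical becomes sqrt(-x**2 + 1) = cos(θ) by the Pythagorean identity.
Integrate the resulting trig expression in θ, then back-substitute θ = asin(x), sin(θ) = x, cos(θ) = sqrt(-x**2 + 1) (absorbing any constant into C).

asin(x) + C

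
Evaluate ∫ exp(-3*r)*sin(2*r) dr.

-3*exp(-3*r)*sin(2*r)/13 - 2*exp(-3*r)*cos(2*r)/13 + C

Let I denote the integral. Integrate by parts with u = sin(2*r), dv = exp(-3*r) dr, so v = -exp(-3*r)/3: I = -exp(-3*r)*sin(2*r)/3 + (2/3)·∫ exp(-3*r)*cos(2*r) dr.
Apply parts again with u = cos(2*r), dv = exp(-3*r) dr: ∫ exp(-3*r)*cos(2*r) dr = -exp(-3*r)*cos(2*r)/3 − (2/3)·I. Substituting back brings back I: I = -exp(-3*r)*sin(2*r)/3 - 2*exp(-3*r)*cos(2*r)/9 − (4/9)·I.
Solving for I: (1 + 4/9)·I equals the remaining terms, so I = (9/13)·(-exp(-3*r)*sin(2*r)/3 - 2*exp(-3*r)*cos(2*r)/9).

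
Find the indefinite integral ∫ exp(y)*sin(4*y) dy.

exp(y)*sin(4*y)/17 - 4*exp(y)*cos(4*y)/17 + C

Let I denote the integral. Integrate by parts with u = sin(4*y), dv = exp(y) dy, so v = exp(y): I = exp(y)*sin(4*y) − 4·∫ exp(y)*cos(4*y) dy.
Apply parts again with u = cos(4*y), dv = exp(y) dy: ∫ exp(y)*cos(4*y) dy = exp(y)*cos(4*y) + 4·I. Substituting back brings back I: I = exp(y)*sin(4*y) - 4*exp(y)*cos(4*y) − 16·I.
Solving for I: (1 + 16)·I equals the remaining terms, so I = (1/17)·(exp(y)*sin(4*y) - 4*exp(y)*cos(4*y)).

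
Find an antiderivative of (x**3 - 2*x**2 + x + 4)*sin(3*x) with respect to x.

-x**3*cos(3*x)/3 + x**2*sin(3*x)/3 + 2*x**2*cos(3*x)/3 - 4*x*sin(3*x)/9 - x*cos(3*x)/9 + sin(3*x)/27 - 40*cos(3*x)/27 + C

Use integration by parts with u = x**3 - 2*x**2 + x + 4, dv = sin(3*x) dx, so v = -cos(3*x)/3.
Apply parts 3 times (tabular method): alternate signs, differentiate u down to 0, integrate dv up.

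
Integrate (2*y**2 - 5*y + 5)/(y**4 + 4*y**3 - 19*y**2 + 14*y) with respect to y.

5*log(y)/14 + log(y - 2)/6 - log(y - 1)/4 - 23*log(y + 7)/84 + C

Factor the denominator: y*(y - 2)*(y - 1)*(y + 7).
Partial-fraction decomposition: -23/(84*(y + 7)) - 1/(4*(y - 1)) + 1/(6*(y - 2)) + 5/(14*y).
Integrate each term: A/(y−a) contributes A·log|y−a|.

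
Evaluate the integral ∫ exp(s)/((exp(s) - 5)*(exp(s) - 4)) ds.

log(exp(s) - 5) - log(exp(s) - 4) + C

Let u = e^s, du = e^s ds.
The integral becomes ∫ du/((u-4)(u-5)); decompose into partial fractions.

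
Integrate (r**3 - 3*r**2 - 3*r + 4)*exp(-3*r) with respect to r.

(-9*r**3 + 18*r**2 + 39*r - 23)*exp(-3*r)/27 + C

Use integration by parts with u = r**3 - 3*r**2 - 3*r + 4, dv = exp(-3*r) dr, so v = -exp(-3*r)/3.
Apply parts 3 times (tabular method): alternate signs, differentiate u down to 0, integrate dv up.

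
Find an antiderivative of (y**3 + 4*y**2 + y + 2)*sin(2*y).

Use integration by parts with u = y**3 + 4*y**2 + y + 2, dv = sin(2*y) dy, so v = -cos(2*y)/2.
Apply parts 3 times (tabular method): alternate signs, differentiate u down to 0, integrate dv up.

-y**3*cos(2*y)/2 + 3*y**2*sin(2*y)/4 - 2*y**2*cos(2*y) + 2*y*sin(2*y) + y*cos(2*y)/4 - sin(2*y)/8 + C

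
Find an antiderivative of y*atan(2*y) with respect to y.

Use integration by parts with u = arctan(2*y), dv = y dy.
Then du = 2/(4*y**2 + 1) dy.

y**2*atan(2*y)/2 - y/4 + atan(2*y)/8 + C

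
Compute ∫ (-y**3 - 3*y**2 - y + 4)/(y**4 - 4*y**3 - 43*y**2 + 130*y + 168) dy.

-493*log(y - 7)/312 + 56*log(y - 4)/75 + 3*log(y + 1)/200 - 59*log(y + 6)/325 + C

Factor the denominator: (y - 7)*(y - 4)*(y + 1)*(y + 6).
Partial-fraction decomposition: -59/(325*(y + 6)) + 3/(200*(y + 1)) + 56/(75*(y - 4)) - 493/(312*(y - 7)).
Integrate each term: A/(y−a) contributes A·log|y−a|.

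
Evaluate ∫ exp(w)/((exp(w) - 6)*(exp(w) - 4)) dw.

Let u = e^w, du = e^w dw.
The integral becomes ∫ du/((u-4)(u-6)); decompose into partial fractions.

log(exp(w) - 6)/2 - log(exp(w) - 4)/2 + C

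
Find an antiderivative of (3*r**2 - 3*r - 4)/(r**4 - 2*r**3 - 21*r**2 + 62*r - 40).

16*log(r - 4)/27 - log(r - 2)/7 - 2*log(r - 1)/9 - 43*log(r + 5)/189 + C

Factor the denominator: (r - 4)*(r - 2)*(r - 1)*(r + 5).
Partial-fraction decomposition: -43/(189*(r + 5)) - 2/(9*(r - 1)) - 1/(7*(r - 2)) + 16/(27*(r - 4)).
Integrate each term: A/(r−a) contributes A·log|r−a|.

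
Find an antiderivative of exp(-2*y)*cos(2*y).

exp(-2*y)*sin(2*y)/4 - exp(-2*y)*cos(2*y)/4 + C

Let I denote the integral. Integrate by parts with u = cos(2*y), dv = exp(-2*y) dy, so v = -exp(-2*y)/2: I = -exp(-2*y)*cos(2*y)/2 − ∫ exp(-2*y)*sin(2*y) dy.
Apply parts again with u = sin(2*y), dv = exp(-2*y) dy: ∫ exp(-2*y)*sin(2*y) dy = -exp(-2*y)*sin(2*y)/2 + I. Substituting back brings back I: I = exp(-2*y)*sin(2*y)/2 - exp(-2*y)*cos(2*y)/2 − I.
Solving for I: (1 + 1)·I equals the remaining terms, so I = (1/2)·(exp(-2*y)*sin(2*y)/2 - exp(-2*y)*cos(2*y)/2).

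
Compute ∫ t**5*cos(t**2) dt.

Let u = t², du = 2t dt; rewrite as (1/2)∫ u^2·cos(1u) du.
Now integrate by parts 2 times.

t**4*sin(t**2)/2 + t**2*cos(t**2) - sin(t**2) + C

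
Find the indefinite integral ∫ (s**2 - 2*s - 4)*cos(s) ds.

Use integration by parts with u = s**2 - 2*s - 4, dv = cos(s) ds, so v = sin(s).
Apply parts 2 times (tabular method): alternate signs, differentiate u down to 0, integrate dv up.

s**2*sin(s) - 2*s*sin(s) + 2*s*cos(s) - 6*sin(s) - 2*cos(s) + C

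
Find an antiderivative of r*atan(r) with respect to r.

r**2*atan(r)/2 - r/2 + atan(r)/2 + C

Use integration by parts with u = arctan(r), dv = r dr.
Then du = 1/(r**2 + 1) dr.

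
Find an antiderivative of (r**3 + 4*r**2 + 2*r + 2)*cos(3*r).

r**3*sin(3*r)/3 + 4*r**2*sin(3*r)/3 + r**2*cos(3*r)/3 + 4*r*sin(3*r)/9 + 8*r*cos(3*r)/9 + 10*sin(3*r)/27 + 4*cos(3*r)/27 + C

Use integration by parts with u = r**3 + 4*r**2 + 2*r + 2, dv = cos(3*r) dr, so v = sin(3*r)/3.
Apply parts 3 times (tabular method): alternate signs, differentiate u down to 0, integrate dv up.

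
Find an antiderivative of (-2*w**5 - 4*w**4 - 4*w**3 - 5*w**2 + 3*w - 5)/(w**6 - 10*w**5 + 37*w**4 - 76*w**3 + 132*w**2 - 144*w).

Factor the denominator: w*(w - 4)*(w - 3)**2*(w**2 + 4).
Partial-fraction decomposition: (426*w + 1369)/(3380*(w**2 + 4)) + 61375/(1521*(w - 3)) + 959/(39*(w - 3)**2) - 3401/(80*(w - 4)) + 5/(144*w).
Integrate each term; A/(w−a) gives A·log|w−a|; the (Bw+D)/(w²+p²) term gives a log and an atan.

5*log(w)/144 - 3401*log(w - 4)/80 + 61375*log(w - 3)/1521 + 213*log(w**2 + 4)/3380 + 1369*atan(w/2)/6760 - 959/(39*w - 117) + C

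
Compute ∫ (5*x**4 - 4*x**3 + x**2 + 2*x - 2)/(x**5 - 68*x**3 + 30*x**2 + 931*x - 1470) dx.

5347*log(x - 7)/1680 - 31*log(x - 3)/32 + 6*log(x - 2)/35 - 1819*log(x + 5)/672 + 149*log(x + 7)/28 + C

Factor the denominator: (x - 7)*(x - 3)*(x - 2)*(x + 5)*(x + 7).
Partial-fraction decomposition: 149/(28*(x + 7)) - 1819/(672*(x + 5)) + 6/(35*(x - 2)) - 31/(32*(x - 3)) + 5347/(1680*(x - 7)).
Integrate each term: A/(x−a) contributes A·log|x−a|.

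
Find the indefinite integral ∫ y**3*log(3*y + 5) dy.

Use integration by parts with u = log(3*y + 5), dv = y**3 dy.
Then du = 3/(3*y + 5) dy and v = y**4/4.

y**4*log(3*y + 5)/4 - y**4/16 + 5*y**3/36 - 25*y**2/72 + 125*y/108 - 625*log(3*y + 5)/324 + C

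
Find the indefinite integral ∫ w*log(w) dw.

w**2*log(w)/2 - w**2/4 + C

Use integration by parts with u = log(w), dv = w dw.
Then du = 1/w dw and v = w**2/2.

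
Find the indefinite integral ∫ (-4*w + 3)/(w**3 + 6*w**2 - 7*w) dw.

-3*log(w)/7 - log(w - 1)/8 + 31*log(w + 7)/56 + C

Factor the denominator: w*(w - 1)*(w + 7).
Partial-fraction decomposition: 31/(56*(w + 7)) - 1/(8*(w - 1)) - 3/(7*w).
Integrate each term: A/(w−a) contributes A·log|w−a|.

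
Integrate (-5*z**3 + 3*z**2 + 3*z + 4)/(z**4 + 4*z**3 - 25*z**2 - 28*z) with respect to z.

-log(z)/7 - 64*log(z - 4)/55 + 3*log(z + 1)/10 - 615*log(z + 7)/154 + C

Factor the denominator: z*(z - 4)*(z + 1)*(z + 7).
Partial-fraction decomposition: -615/(154*(z + 7)) + 3/(10*(z + 1)) - 64/(55*(z - 4)) - 1/(7*z).
Integrate each term: A/(z−a) contributes A·log|z−a|.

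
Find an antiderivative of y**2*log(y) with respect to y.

Use integration by parts with u = log(y), dv = y**2 dy.
Then du = 1/y dy and v = y**3/3.

y**3*log(y)/3 - y**3/9 + C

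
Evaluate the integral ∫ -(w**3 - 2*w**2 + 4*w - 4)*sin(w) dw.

w**3*cos(w) - 3*w**2*sin(w) - 2*w**2*cos(w) + 4*w*sin(w) - 2*w*cos(w) + 2*sin(w) + C

Use integration by parts with u = w**3 - 2*w**2 + 4*w - 4, dv = -sin(w) dw, so v = cos(w).
Apply parts 3 times (tabular method): alternate signs, differentiate u down to 0, integrate dv up.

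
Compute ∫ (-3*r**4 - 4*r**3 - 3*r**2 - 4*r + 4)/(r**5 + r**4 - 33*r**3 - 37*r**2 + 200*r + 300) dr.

-1233*log(r - 5)/490 + 193*log(r - 3)/200 + 5864*log(r + 2)/11025 - 713*log(r + 5)/360 + 16/(105*r + 210) + C

Factor the denominator: (r - 5)*(r - 3)*(r + 2)**2*(r + 5).
Partial-fraction decomposition: -713/(360*(r + 5)) + 5864/(11025*(r + 2)) - 16/(105*(r + 2)**2) + 193/(200*(r - 3)) - 1233/(490*(r - 5)).
Integrate each term; A/(r−a) gives A·log|r−a|; A/(r−a)² gives −A/(r−a).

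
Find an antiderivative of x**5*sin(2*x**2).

Let u = x², du = 2x dx; rewrite as (1/2)∫ u^2·sin(2u) du.
Now integrate by parts 2 times.

-x**4*cos(2*x**2)/4 + x**2*sin(2*x**2)/4 + cos(2*x**2)/8 + C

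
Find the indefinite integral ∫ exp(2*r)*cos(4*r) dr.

Let I denote the integral. Integrate by parts with u = cos(4*r), dv = exp(2*r) dr, so v = exp(2*r)/2: I = exp(2*r)*cos(4*r)/2 + 2·∫ exp(2*r)*sin(4*r) dr.
Apply parts again with u = sin(4*r), dv = exp(2*r) dr: ∫ exp(2*r)*sin(4*r) dr = exp(2*r)*sin(4*r)/2 − 2·I. Substituting back brings back I: I = exp(2*r)*sin(4*r) + exp(2*r)*cos(4*r)/2 − 4·I.
Solving for I: (1 + 4)·I equals the remaining terms, so I = (1/5)·(exp(2*r)*sin(4*r) + exp(2*r)*cos(4*r)/2).

exp(2*r)*sin(4*r)/5 + exp(2*r)*cos(4*r)/10 + C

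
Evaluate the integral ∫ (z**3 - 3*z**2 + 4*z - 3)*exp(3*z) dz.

Use integration by parts with u = z**3 - 3*z**2 + 4*z - 3, dv = exp(3*z) dz, so v = exp(3*z)/3.
Apply parts 3 times (tabular method): alternate signs, differentiate u down to 0, integrate dv up.

(9*z**3 - 36*z**2 + 60*z - 47)*exp(3*z)/27 + C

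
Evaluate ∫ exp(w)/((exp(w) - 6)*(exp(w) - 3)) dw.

Let u = e^w, du = e^w dw.
The integral becomes ∫ du/((u-6)(u-3)); decompose into partial fractions.

log(exp(w) - 6)/3 - log(exp(w) - 3)/3 + C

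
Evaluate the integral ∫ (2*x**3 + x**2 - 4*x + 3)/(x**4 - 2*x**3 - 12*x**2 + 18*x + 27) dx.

67*log(x - 3)/48 + 3*log(x + 1)/16 + 5*log(x + 3)/12 - 9/(4*x - 12) + C

Factor the denominator: (x - 3)**2*(x + 1)*(x + 3).
Partial-fraction decomposition: 5/(12*(x + 3)) + 3/(16*(x + 1)) + 67/(48*(x - 3)) + 9/(4*(x - 3)**2).
Integrate each term; A/(x−a) gives A·log|x−a|; A/(x−a)² gives −A/(x−a).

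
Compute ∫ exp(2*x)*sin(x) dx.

Let I denote the integral. Integrate by parts with u = sin(x), dv = exp(2*x) dx, so v = exp(2*x)/2: I = exp(2*x)*sin(x)/2 − (1/2)·∫ exp(2*x)*cos(x) dx.
Apply parts again with u = cos(x), dv = exp(2*x) dx: ∫ exp(2*x)*cos(x) dx = exp(2*x)*cos(x)/2 + (1/2)·I. Substituting back brings back I: I = exp(2*x)*sin(x)/2 - exp(2*x)*cos(x)/4 − (1/4)·I.
Solving for I: (1 + 1/4)·I equals the remaining terms, so I = (4/5)·(exp(2*x)*sin(x)/2 - exp(2*x)*cos(x)/4).

2*exp(2*x)*sin(x)/5 - exp(2*x)*cos(x)/5 + C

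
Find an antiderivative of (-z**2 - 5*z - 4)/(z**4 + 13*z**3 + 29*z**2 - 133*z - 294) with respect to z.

-7*log(z - 3)/125 - 2*log(z + 2)/125 + 9*log(z + 7)/125 + 9/(25*z + 175) + C

Factor the denominator: (z - 3)*(z + 2)*(z + 7)**2.
Partial-fraction decomposition: 9/(125*(z + 7)) - 9/(25*(z + 7)**2) - 2/(125*(z + 2)) - 7/(125*(z - 3)).
Integrate each term; A/(z−a) gives A·log|z−a|; A/(z−a)² gives −A/(z−a).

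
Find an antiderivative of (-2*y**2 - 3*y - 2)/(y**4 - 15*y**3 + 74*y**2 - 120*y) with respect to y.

Factor the denominator: y*(y - 6)*(y - 5)*(y - 4).
Partial-fraction decomposition: -23/(4*(y - 4)) + 67/(5*(y - 5)) - 23/(3*(y - 6)) + 1/(60*y).
Integrate each term: A/(y−a) contributes A·log|y−a|.

log(y)/60 - 23*log(y - 6)/3 + 67*log(y - 5)/5 - 23*log(y - 4)/4 + C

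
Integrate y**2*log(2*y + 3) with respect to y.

Use integration by parts with u = log(2*y + 3), dv = y**2 dy.
Then du = 2/(2*y + 3) dy and v = y**3/3.

y**3*log(2*y + 3)/3 - y**3/9 + y**2/4 - 3*y/4 + 9*log(2*y + 3)/8 + C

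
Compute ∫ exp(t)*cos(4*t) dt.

4*exp(t)*sin(4*t)/17 + exp(t)*cos(4*t)/17 + C

Let I denote the integral. Integrate by parts with u = cos(4*t), dv = exp(t) dt, so v = exp(t): I = exp(t)*cos(4*t) + 4·∫ exp(t)*sin(4*t) dt.
Apply parts again with u = sin(4*t), dv = exp(t) dt: ∫ exp(t)*sin(4*t) dt = exp(t)*sin(4*t) − 4·I. Substituting back brings back I: I = 4*exp(t)*sin(4*t) + exp(t)*cos(4*t) − 16·I.
Solving for I: (1 + 16)·I equals the remaining terms, so I = (1/17)·(4*exp(t)*sin(4*t) + exp(t)*cos(4*t)).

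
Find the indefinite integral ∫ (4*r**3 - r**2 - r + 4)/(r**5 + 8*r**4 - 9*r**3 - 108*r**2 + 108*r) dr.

Factor the denominator: r*(r - 3)*(r - 1)*(r + 6)**2.
Partial-fraction decomposition: -2162/(11907*(r + 6)) + 445/(189*(r + 6)**2) - 3/(49*(r - 1)) + 50/(243*(r - 3)) + 1/(27*r).
Integrate each term; A/(r−a) gives A·log|r−a|; A/(r−a)² gives −A/(r−a).

log(r)/27 + 50*log(r - 3)/243 - 3*log(r - 1)/49 - 2162*log(r + 6)/11907 - 445/(189*r + 1134) + C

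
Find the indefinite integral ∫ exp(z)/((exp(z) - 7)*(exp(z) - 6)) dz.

log(exp(z) - 7) - log(exp(z) - 6) + C

Let u = e^z, du = e^z dz.
The integral becomes ∫ du/((u-6)(u-7)); decompose into partial fractions.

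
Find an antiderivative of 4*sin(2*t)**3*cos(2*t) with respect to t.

Let u = sin(2*t), so du = (2*cos(2*t)) dt.
Rewriting, the integral becomes 2·∫ u^3 du = 2·u^4/4.
Substituting back, u = sin(2*t).

sin(2*t)**4/2 + C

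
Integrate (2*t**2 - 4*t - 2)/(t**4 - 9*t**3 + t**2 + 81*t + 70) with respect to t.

17*log(t - 7)/36 - log(t - 5)/3 + log(t + 1)/12 - 2*log(t + 2)/9 + C

Factor the denominator: (t - 7)*(t - 5)*(t + 1)*(t + 2).
Partial-fraction decomposition: -2/(9*(t + 2)) + 1/(12*(t + 1)) - 1/(3*(t - 5)) + 17/(36*(t - 7)).
Integrate each term: A/(t−a) contributes A·log|t−a|.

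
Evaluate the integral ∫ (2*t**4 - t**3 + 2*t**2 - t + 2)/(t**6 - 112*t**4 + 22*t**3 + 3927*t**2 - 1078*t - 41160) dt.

569*log(t - 7)/539 - 94*log(t - 6)/65 + 293*log(t - 5)/648 - 307*log(t + 4)/4455 + 997*log(t + 7)/137592 - 101/(126*t + 882) + C

Factor the denominator: (t - 7)*(t - 6)*(t - 5)*(t + 4)*(t + 7)**2.
Partial-fraction decomposition: 997/(137592*(t + 7)) + 101/(126*(t + 7)**2) - 307/(4455*(t + 4)) + 293/(648*(t - 5)) - 94/(65*(t - 6)) + 569/(539*(t - 7)).
Integrate each term; A/(t−a) gives A·log|t−a|; A/(t−a)² gives −A/(t−a).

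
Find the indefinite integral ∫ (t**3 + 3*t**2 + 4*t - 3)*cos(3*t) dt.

Use integration by parts with u = t**3 + 3*t**2 + 4*t - 3, dv = cos(3*t) dt, so v = sin(3*t)/3.
Apply parts 3 times (tabular method): alternate signs, differentiate u down to 0, integrate dv up.

t**3*sin(3*t)/3 + t**2*sin(3*t) + t**2*cos(3*t)/3 + 10*t*sin(3*t)/9 + 2*t*cos(3*t)/3 - 11*sin(3*t)/9 + 10*cos(3*t)/27 + C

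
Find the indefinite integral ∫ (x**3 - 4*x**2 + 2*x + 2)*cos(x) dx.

Use integration by parts with u = x**3 - 4*x**2 + 2*x + 2, dv = cos(x) dx, so v = sin(x).
Apply parts 3 times (tabular method): alternate signs, differentiate u down to 0, integrate dv up.

x**3*sin(x) - 4*x**2*sin(x) + 3*x**2*cos(x) - 4*x*sin(x) - 8*x*cos(x) + 10*sin(x) - 4*cos(x) + C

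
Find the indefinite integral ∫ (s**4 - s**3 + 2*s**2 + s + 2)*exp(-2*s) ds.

Use integration by parts with u = s**4 - s**3 + 2*s**2 + s + 2, dv = exp(-2*s) ds, so v = -exp(-2*s)/2.
Apply parts 4 times (tabular method): alternate signs, differentiate u down to 0, integrate dv up.

(-4*s**4 - 4*s**3 - 14*s**2 - 18*s - 17)*exp(-2*s)/8 + C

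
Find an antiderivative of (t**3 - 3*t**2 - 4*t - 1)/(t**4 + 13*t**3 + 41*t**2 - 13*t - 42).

-log(t - 1)/16 + log(t + 1)/60 - 43*log(t + 6)/5 + 463*log(t + 7)/48 + C

Factor the denominator: (t - 1)*(t + 1)*(t + 6)*(t + 7).
Partial-fraction decomposition: 463/(48*(t + 7)) - 43/(5*(t + 6)) + 1/(60*(t + 1)) - 1/(16*(t - 1)).
Integrate each term: A/(t−a) contributes A·log|t−a|.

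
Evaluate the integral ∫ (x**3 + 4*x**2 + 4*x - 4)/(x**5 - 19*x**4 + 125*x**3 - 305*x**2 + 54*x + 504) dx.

Factor the denominator: (x - 7)*(x - 6)*(x - 4)*(x - 3)*(x + 1).
Partial-fraction decomposition: -1/(224*(x + 1)) - 71/(48*(x - 3)) + 14/(3*(x - 4)) - 190/(21*(x - 6)) + 563/(96*(x - 7)).
Integrate each term: A/(x−a) contributes A·log|x−a|.

563*log(x - 7)/96 - 190*log(x - 6)/21 + 14*log(x - 4)/3 - 71*log(x - 3)/48 - log(x + 1)/224 + C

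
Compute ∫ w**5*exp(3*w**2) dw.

Let u = w², du = 2w dw; rewrite as (1/2)∫ u^2·exp(3u) du.
Now integrate by parts 2 times.

(9*w**4 - 6*w**2 + 2)*exp(3*w**2)/54 + C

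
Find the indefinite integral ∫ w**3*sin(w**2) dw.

-w**2*cos(w**2)/2 + sin(w**2)/2 + C

Let u = w², du = 2w dw; rewrite as (1/2)∫ u^1·sin(1u) du.
Now integrate by parts 1 time.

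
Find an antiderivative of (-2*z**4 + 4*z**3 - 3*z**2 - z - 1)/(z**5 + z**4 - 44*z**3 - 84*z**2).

Factor the denominator: z**2*(z - 7)*(z + 2)*(z + 6).
Partial-fraction decomposition: -3559/(1872*(z + 6)) + 25/(48*(z + 2)) - 1195/(1911*(z - 7)) + 5/(882*z) + 1/(84*z**2).
Integrate each term; A/(z−a) gives A·log|z−a|; A/(z−a)² gives −A/(z−a).

5*log(z)/882 - 1195*log(z - 7)/1911 + 25*log(z + 2)/48 - 3559*log(z + 6)/1872 - 1/(84*z) + C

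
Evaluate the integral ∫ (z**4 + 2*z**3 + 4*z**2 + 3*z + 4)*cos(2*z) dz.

z**4*sin(2*z)/2 + z**3*sin(2*z) + z**3*cos(2*z) + z**2*sin(2*z)/2 + 3*z**2*cos(2*z)/2 + z*cos(2*z)/2 + 7*sin(2*z)/4 + C

Use integration by parts with u = z**4 + 2*z**3 + 4*z**2 + 3*z + 4, dv = cos(2*z) dz, so v = sin(2*z)/2.
Apply parts 4 times (tabular method): alternate signs, differentiate u down to 0, integrate dv up.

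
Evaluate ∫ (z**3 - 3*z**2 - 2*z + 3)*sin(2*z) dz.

-z**3*cos(2*z)/2 + 3*z**2*sin(2*z)/4 + 3*z**2*cos(2*z)/2 - 3*z*sin(2*z)/2 + 7*z*cos(2*z)/4 - 7*sin(2*z)/8 - 9*cos(2*z)/4 + C

Use integration by parts with u = z**3 - 3*z**2 - 2*z + 3, dv = sin(2*z) dz, so v = -cos(2*z)/2.
Apply parts 3 times (tabular method): alternate signs, differentiate u down to 0, integrate dv up.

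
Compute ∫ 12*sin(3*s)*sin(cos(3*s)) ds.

4*cos(cos(3*s)) + C

Let u = cos(3*s), so du = (-3*sin(3*s)) ds.
Rewriting, the integral becomes -4·∫ sin(u) du = -4·-cos(u).
Substituting back, u = cos(3*s).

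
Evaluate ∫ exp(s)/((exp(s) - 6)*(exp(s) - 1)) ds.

Let u = e^s, du = e^s ds.
The integral becomes ∫ du/((u-6)(u-1)); decompose into partial fractions.

log(exp(s) - 6)/5 - log(exp(s) - 1)/5 + C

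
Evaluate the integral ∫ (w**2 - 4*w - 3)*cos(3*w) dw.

Use integration by parts with u = w**2 - 4*w - 3, dv = cos(3*w) dw, so v = sin(3*w)/3.
Apply parts 2 times (tabular method): alternate signs, differentiate u down to 0, integrate dv up.

w**2*sin(3*w)/3 - 4*w*sin(3*w)/3 + 2*w*cos(3*w)/9 - 29*sin(3*w)/27 - 4*cos(3*w)/9 + C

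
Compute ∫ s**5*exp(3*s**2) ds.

Let u = s², du = 2s ds; rewrite as (1/2)∫ u^2·exp(3u) du.
Now integrate by parts 2 times.

(9*s**4 - 6*s**2 + 2)*exp(3*s**2)/54 + C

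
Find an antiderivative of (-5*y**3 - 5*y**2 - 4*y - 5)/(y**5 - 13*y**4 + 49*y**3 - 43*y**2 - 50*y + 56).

-1993*log(y - 7)/720 + 421*log(y - 4)/90 - 73*log(y - 2)/30 + 19*log(y - 1)/36 - log(y + 1)/240 + C

Factor the denominator: (y - 7)*(y - 4)*(y - 2)*(y - 1)*(y + 1).
Partial-fraction decomposition: -1/(240*(y + 1)) + 19/(36*(y - 1)) - 73/(30*(y - 2)) + 421/(90*(y - 4)) - 1993/(720*(y - 7)).
Integrate each term: A/(y−a) contributes A·log|y−a|.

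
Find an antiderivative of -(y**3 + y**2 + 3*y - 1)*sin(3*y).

y**3*cos(3*y)/3 - y**2*sin(3*y)/3 + y**2*cos(3*y)/3 - 2*y*sin(3*y)/9 + 7*y*cos(3*y)/9 - 7*sin(3*y)/27 - 11*cos(3*y)/27 + C

Use integration by parts with u = y**3 + y**2 + 3*y - 1, dv = -sin(3*y) dy, so v = cos(3*y)/3.
Apply parts 3 times (tabular method): alternate signs, differentiate u down to 0, integrate dv up.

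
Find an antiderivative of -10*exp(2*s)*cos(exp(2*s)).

-5*sin(exp(2*s)) + C

Let u = exp(2*s), so du = (2*exp(2*s)) ds.
Rewriting, the integral becomes -5·∫ cos(u) du = -5·sin(u).
Substituting back, u = exp(2*s).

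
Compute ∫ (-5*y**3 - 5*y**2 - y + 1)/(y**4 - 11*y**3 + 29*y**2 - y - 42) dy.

Factor the denominator: (y - 7)*(y - 3)*(y - 2)*(y + 1).
Partial-fraction decomposition: -1/(48*(y + 1)) - 61/(15*(y - 2)) + 91/(8*(y - 3)) - 983/(80*(y - 7)).
Integrate each term: A/(y−a) contributes A·log|y−a|.

-983*log(y - 7)/80 + 91*log(y - 3)/8 - 61*log(y - 2)/15 - log(y + 1)/48 + C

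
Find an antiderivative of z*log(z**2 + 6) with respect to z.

Let u = z**2 + 6, so du = (2*z) dz.
The integral becomes (1/2)·∫ log(u) du; integrate by parts with u′=log(u), dv′=du.

z**2*log(z**2 + 6)/2 - z**2/2 + 3*log(z**2 + 6) + C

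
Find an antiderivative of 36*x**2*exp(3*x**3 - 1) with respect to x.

Let u = 3*x**3 - 1, so du = (9*x**2) dx.
Rewriting, the integral becomes 4·∫ e^u du = 4·e^u.
Substituting back, u = 3*x**3 - 1.

4*exp(3*x**3 - 1) + C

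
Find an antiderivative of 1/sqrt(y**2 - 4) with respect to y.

log(y + sqrt(y**2 - 4)) + C

Substitute y = 2·sec(θ), so dy = 2·sec(θ)*tan(θ) dθ and the radical becomes sqrt(y**2 - 4) = 2·tan(θ) by the Pythagorean identity.
Integrate the resulting trig expression in θ, then back-substitute sec(θ) = y/2, tan(θ) = sqrt(y**2 - 4)/2 (absorbing any constant into C).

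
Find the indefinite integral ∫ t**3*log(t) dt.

t**4*log(t)/4 - t**4/16 + C

Use integration by parts with u = log(t), dv = t**3 dt.
Then du = 1/t dt and v = t**4/4.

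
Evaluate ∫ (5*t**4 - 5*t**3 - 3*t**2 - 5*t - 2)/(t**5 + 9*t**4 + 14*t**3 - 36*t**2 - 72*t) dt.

log(t)/36 + log(t - 2)/20 + 29*log(t + 2)/8 - 526*log(t + 3)/45 + 935*log(t + 6)/72 + C

Factor the denominator: t*(t - 2)*(t + 2)*(t + 3)*(t + 6).
Partial-fraction decomposition: 935/(72*(t + 6)) - 526/(45*(t + 3)) + 29/(8*(t + 2)) + 1/(20*(t - 2)) + 1/(36*t).
Integrate each term: A/(t−a) contributes A·log|t−a|.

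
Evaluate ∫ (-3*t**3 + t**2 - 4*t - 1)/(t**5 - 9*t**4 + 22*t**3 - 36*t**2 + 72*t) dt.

Factor the denominator: t*(t - 6)*(t - 3)*(t**2 + 4).
Partial-fraction decomposition: (179*t + 134)/(1040*(t**2 + 4)) + 85/(117*(t - 3)) - 637/(720*(t - 6)) - 1/(72*t).
Integrate each term; A/(t−a) gives A·log|t−a|; the (Bt+D)/(t²+p²) term gives a log and an atan.

-log(t)/72 - 637*log(t - 6)/720 + 85*log(t - 3)/117 + 179*log(t**2 + 4)/2080 + 67*atan(t/2)/1040 + C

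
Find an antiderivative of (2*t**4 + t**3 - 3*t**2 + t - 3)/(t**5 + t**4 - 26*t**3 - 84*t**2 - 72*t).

log(t)/24 + 901*log(t - 6)/1152 - 333*log(t + 2)/128 + 34*log(t + 3)/9 - 7/(16*t + 32) + C

Factor the denominator: t*(t - 6)*(t + 2)**2*(t + 3).
Partial-fraction decomposition: 34/(9*(t + 3)) - 333/(128*(t + 2)) + 7/(16*(t + 2)**2) + 901/(1152*(t - 6)) + 1/(24*t).
Integrate each term; A/(t−a) gives A·log|t−a|; A/(t−a)² gives −A/(t−a).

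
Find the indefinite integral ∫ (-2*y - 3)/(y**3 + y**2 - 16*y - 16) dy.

-11*log(y - 4)/40 + log(y + 1)/15 + 5*log(y + 4)/24 + C

Factor the denominator: (y - 4)*(y + 1)*(y + 4).
Partial-fraction decomposition: 5/(24*(y + 4)) + 1/(15*(y + 1)) - 11/(40*(y - 4)).
Integrate each term: A/(y−a) contributes A·log|y−a|.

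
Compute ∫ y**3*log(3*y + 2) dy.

Use integration by parts with u = log(3*y + 2), dv = y**3 dy.
Then du = 3/(3*y + 2) dy and v = y**4/4.

y**4*log(3*y + 2)/4 - y**4/16 + y**3/18 - y**2/18 + 2*y/27 - 4*log(3*y + 2)/81 + C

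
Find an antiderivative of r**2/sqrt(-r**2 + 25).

-r*sqrt(-r**2 + 25)/2 + 25*asin(r/5)/2 + C

Substitute r = 5·sin(θ), so dr = 5·cos(θ) dθ and the radical becomes sqrt(-r**2 + 25) = 5·cos(θ) by the Pythagorean identity.
Integrate the resulting trig expression in θ, then back-substitute θ = asin(r/5), sin(θ) = r/5, cos(θ) = sqrt(-r**2 + 25)/5 (absorbing any constant into C).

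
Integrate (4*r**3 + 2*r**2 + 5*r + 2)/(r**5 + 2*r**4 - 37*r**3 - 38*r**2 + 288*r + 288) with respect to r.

53*log(r - 4)/245 - log(r + 1)/50 + 103*log(r + 3)/294 - 41*log(r + 6)/75 - 31/(35*r - 140) + C

Factor the denominator: (r - 4)**2*(r + 1)*(r + 3)*(r + 6).
Partial-fraction decomposition: -41/(75*(r + 6)) + 103/(294*(r + 3)) - 1/(50*(r + 1)) + 53/(245*(r - 4)) + 31/(35*(r - 4)**2).
Integrate each term; A/(r−a) gives A·log|r−a|; A/(r−a)² gives −A/(r−a).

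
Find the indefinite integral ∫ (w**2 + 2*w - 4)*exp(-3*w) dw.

Use integration by parts with u = w**2 + 2*w - 4, dv = exp(-3*w) dw, so v = -exp(-3*w)/3.
Apply parts 2 times (tabular method): alternate signs, differentiate u down to 0, integrate dv up.

(-9*w**2 - 24*w + 28)*exp(-3*w)/27 + C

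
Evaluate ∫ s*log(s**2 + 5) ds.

Let u = s**2 + 5, so du = (2*s) ds.
The integral becomes (1/2)·∫ log(u) du; integrate by parts with u′=log(u), dv′=du.

s**2*log(s**2 + 5)/2 - s**2/2 + 5*log(s**2 + 5)/2 + C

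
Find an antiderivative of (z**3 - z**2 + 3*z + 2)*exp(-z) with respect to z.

(-z**3 - 2*z**2 - 7*z - 9)*exp(-z) + C

Use integration by parts with u = z**3 - z**2 + 3*z + 2, dv = exp(-z) dz, so v = -exp(-z).
Apply parts 3 times (tabular method): alternate signs, differentiate u down to 0, integrate dv up.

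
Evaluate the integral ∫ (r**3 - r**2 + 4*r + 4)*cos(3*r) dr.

Use integration by parts with u = r**3 - r**2 + 4*r + 4, dv = cos(3*r) dr, so v = sin(3*r)/3.
Apply parts 3 times (tabular method): alternate signs, differentiate u down to 0, integrate dv up.

r**3*sin(3*r)/3 - r**2*sin(3*r)/3 + r**2*cos(3*r)/3 + 10*r*sin(3*r)/9 - 2*r*cos(3*r)/9 + 38*sin(3*r)/27 + 10*cos(3*r)/27 + C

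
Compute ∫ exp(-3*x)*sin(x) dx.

Let I denote the integral. Integrate by parts with u = sin(x), dv = exp(-3*x) dx, so v = -exp(-3*x)/3: I = -exp(-3*x)*sin(x)/3 + (1/3)·∫ exp(-3*x)*cos(x) dx.
Apply parts again with u = cos(x), dv = exp(-3*x) dx: ∫ exp(-3*x)*cos(x) dx = -exp(-3*x)*cos(x)/3 − (1/3)·I. Substituting back brings back I: I = -exp(-3*x)*sin(x)/3 - exp(-3*x)*cos(x)/9 − (1/9)·I.
Solving for I: (1 + 1/9)·I equals the remaining terms, so I = (9/10)·(-exp(-3*x)*sin(x)/3 - exp(-3*x)*cos(x)/9).

-3*exp(-3*x)*sin(x)/10 - exp(-3*x)*cos(x)/10 + C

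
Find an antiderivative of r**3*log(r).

Use integration by parts with u = log(r), dv = r**3 dr.
Then du = 1/r dr and v = r**4/4.

r**4*log(r)/4 - r**4/16 + C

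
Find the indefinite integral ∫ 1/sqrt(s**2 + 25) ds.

log(s + sqrt(s**2 + 25)) + C

Substitute s = 5·tan(θ), so ds = 5·sec(θ)^2 dθ and the radical becomes sqrt(s**2 + 25) = 5·sec(θ) by the Pythagorean identity.
Integrate the resulting trig expression in θ, then back-substitute tan(θ) = s/5, sec(θ) = sqrt(s**2 + 25)/5 (absorbing any constant into C).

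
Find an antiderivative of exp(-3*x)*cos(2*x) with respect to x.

Let I denote the integral. Integrate by parts with u = cos(2*x), dv = exp(-3*x) dx, so v = -exp(-3*x)/3: I = -exp(-3*x)*cos(2*x)/3 − (2/3)·∫ exp(-3*x)*sin(2*x) dx.
Apply parts again with u = sin(2*x), dv = exp(-3*x) dx: ∫ exp(-3*x)*sin(2*x) dx = -exp(-3*x)*sin(2*x)/3 + (2/3)·I. Substituting back brings back I: I = 2*exp(-3*x)*sin(2*x)/9 - exp(-3*x)*cos(2*x)/3 − (4/9)·I.
Solving for I: (1 + 4/9)·I equals the remaining terms, so I = (9/13)·(2*exp(-3*x)*sin(2*x)/9 - exp(-3*x)*cos(2*x)/3).

2*exp(-3*x)*sin(2*x)/13 - 3*exp(-3*x)*cos(2*x)/13 + C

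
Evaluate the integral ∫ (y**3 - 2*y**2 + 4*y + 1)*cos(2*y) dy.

y**3*sin(2*y)/2 - y**2*sin(2*y) + 3*y**2*cos(2*y)/4 + 5*y*sin(2*y)/4 - y*cos(2*y) + sin(2*y) + 5*cos(2*y)/8 + C

Use integration by parts with u = y**3 - 2*y**2 + 4*y + 1, dv = cos(2*y) dy, so v = sin(2*y)/2.
Apply parts 3 times (tabular method): alternate signs, differentiate u down to 0, integrate dv up.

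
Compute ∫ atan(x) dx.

x*atan(x) - log(x**2 + 1)/2 + C

Use integration by parts with u = arctan(x), dv = dx.
Then du = 1/(x**2 + 1) dx.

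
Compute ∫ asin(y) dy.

Use integration by parts with u = arcsin(y), dv = dy.
Then du = 1/sqrt(-y**2 + 1) dy.

y*asin(y) + sqrt(-y**2 + 1) + C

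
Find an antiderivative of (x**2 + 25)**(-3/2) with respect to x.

x/(25*sqrt(x**2 + 25)) + C

Substitute x = 5·tan(θ), so dx = 5·sec(θ)^2 dθ and the radical becomes sqrt(x**2 + 25) = 5·sec(θ) by the Pythagorean identity.
Integrate the resulting trig expression in θ, then back-substitute tan(θ) = x/5, sec(θ) = sqrt(x**2 + 25)/5 (absorbing any constant into C).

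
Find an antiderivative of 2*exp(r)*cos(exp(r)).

Let u = exp(r), so du = (exp(r)) dr.
Rewriting, the integral becomes 2·∫ cos(u) du = 2·sin(u).
Substituting back, u = exp(r).

2*sin(exp(r)) + C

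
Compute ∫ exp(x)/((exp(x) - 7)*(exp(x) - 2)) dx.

log(exp(x) - 7)/5 - log(exp(x) - 2)/5 + C

Let u = e^x, du = e^x dx.
The integral becomes ∫ du/((u-2)(u-7)); decompose into partial fractions.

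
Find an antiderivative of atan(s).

Use integration by parts with u = arctan(s), dv = ds.
Then du = 1/(s**2 + 1) ds.

s*atan(s) - log(s**2 + 1)/2 + C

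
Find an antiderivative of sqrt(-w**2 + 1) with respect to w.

w*sqrt(-w**2 + 1)/2 + asin(w)/2 + C

Substitute w = sin(θ), so dw = cos(θ) dθ and the radical becomes sqrt(-w**2 + 1) = cos(θ) by the Pythagorean identity.
Integrate the resulting trig expression in θ, then back-substitute θ = asin(w), sin(θ) = w, cos(θ) = sqrt(-w**2 + 1) (absorbing any constant into C).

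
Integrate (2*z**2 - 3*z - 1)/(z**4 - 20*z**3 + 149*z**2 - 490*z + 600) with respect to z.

Factor the denominator: (z - 6)*(z - 5)**2*(z - 4).
Partial-fraction decomposition: -19/(2*(z - 4)) - 17/(z - 5) - 34/(z - 5)**2 + 53/(2*(z - 6)).
Integrate each term; A/(z−a) gives A·log|z−a|; A/(z−a)² gives −A/(z−a).

53*log(z - 6)/2 - 17*log(z - 5) - 19*log(z - 4)/2 + 34/(z - 5) + C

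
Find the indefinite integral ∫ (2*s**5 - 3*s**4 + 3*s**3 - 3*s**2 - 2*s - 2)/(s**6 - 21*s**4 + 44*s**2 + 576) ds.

101*log(s - 4)/80 - 289*log(s - 3)/546 - 119*log(s + 3)/78 + 305*log(s + 4)/112 + 9*log(s**2 + 4)/260 - 19*atan(s/2)/260 + C

Factor the denominator: (s - 4)*(s - 3)*(s + 3)*(s + 4)*(s**2 + 4).
Partial-fraction decomposition: (9*s - 19)/(130*(s**2 + 4)) + 305/(112*(s + 4)) - 119/(78*(s + 3)) - 289/(546*(s - 3)) + 101/(80*(s - 4)).
Integrate each term; A/(s−a) gives A·log|s−a|; the (Bs+D)/(s²+p²) term gives a log and an atan.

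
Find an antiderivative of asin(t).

Use integration by parts with u = arcsin(t), dv = dt.
Then du = 1/sqrt(-t**2 + 1) dt.

t*asin(t) + sqrt(-t**2 + 1) + C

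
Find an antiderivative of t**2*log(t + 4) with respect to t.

t**3*log(t + 4)/3 - t**3/9 + 2*t**2/3 - 16*t/3 + 64*log(t + 4)/3 + C

Use integration by parts with u = log(t + 4), dv = t**2 dt.
Then du = 1/(t + 4) dt and v = t**3/3.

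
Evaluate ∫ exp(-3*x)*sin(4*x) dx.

Let I denote the integral. Integrate by parts with u = sin(4*x), dv = exp(-3*x) dx, so v = -exp(-3*x)/3: I = -exp(-3*x)*sin(4*x)/3 + (4/3)·∫ exp(-3*x)*cos(4*x) dx.
Apply parts again with u = cos(4*x), dv = exp(-3*x) dx: ∫ exp(-3*x)*cos(4*x) dx = -exp(-3*x)*cos(4*x)/3 − (4/3)·I. Substituting back brings back I: I = -exp(-3*x)*sin(4*x)/3 - 4*exp(-3*x)*cos(4*x)/9 − (16/9)·I.
Solving for I: (1 + 16/9)·I equals the remaining terms, so I = (9/25)·(-exp(-3*x)*sin(4*x)/3 - 4*exp(-3*x)*cos(4*x)/9).

-3*exp(-3*x)*sin(4*x)/25 - 4*exp(-3*x)*cos(4*x)/25 + C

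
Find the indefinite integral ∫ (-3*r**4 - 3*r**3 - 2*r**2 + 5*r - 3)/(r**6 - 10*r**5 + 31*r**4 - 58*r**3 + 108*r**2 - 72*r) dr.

log(r)/24 - 509*log(r - 6)/400 + 55*log(r - 3)/39 - 3*log(r - 1)/25 - 309*log(r**2 + 4)/10400 + 1363*atan(r/2)/5200 + C

Factor the denominator: r*(r - 6)*(r - 3)*(r - 1)*(r**2 + 4).
Partial-fraction decomposition: -(309*r - 2726)/(5200*(r**2 + 4)) - 3/(25*(r - 1)) + 55/(39*(r - 3)) - 509/(400*(r - 6)) + 1/(24*r).
Integrate each term; A/(r−a) gives A·log|r−a|; the (Br+D)/(r²+p²) term gives a log and an atan.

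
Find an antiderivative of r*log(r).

Use integration by parts with u = log(r), dv = r dr.
Then du = 1/r dr and v = r**2/2.

r**2*log(r)/2 - r**2/4 + C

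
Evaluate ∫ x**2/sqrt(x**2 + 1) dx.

Substitute x = tan(θ), so dx = sec(θ)^2 dθ and the radical becomes sqrt(x**2 + 1) = sec(θ) by the Pythagorean identity.
Integrate the resulting trig expression in θ, then back-substitute tan(θ) = x, sec(θ) = sqrt(x**2 + 1) (absorbing any constant into C).

x*sqrt(x**2 + 1)/2 - log(x + sqrt(x**2 + 1))/2 + C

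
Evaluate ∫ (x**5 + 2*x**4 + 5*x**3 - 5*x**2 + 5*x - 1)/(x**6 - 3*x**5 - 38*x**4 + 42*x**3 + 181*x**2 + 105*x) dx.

Factor the denominator: x*(x - 7)*(x - 3)*(x + 1)**2*(x + 5).
Partial-fraction decomposition: 2651/(7680*(x + 5)) - 81/(1024*(x + 1)) + 15/(128*(x + 1)**2) - 509/(1536*(x - 3)) + 23113/(21504*(x - 7)) - 1/(105*x).
Integrate each term; A/(x−a) gives A·log|x−a|; A/(x−a)² gives −A/(x−a).

-log(x)/105 + 23113*log(x - 7)/21504 - 509*log(x - 3)/1536 - 81*log(x + 1)/1024 + 2651*log(x + 5)/7680 - 15/(128*x + 128) + C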